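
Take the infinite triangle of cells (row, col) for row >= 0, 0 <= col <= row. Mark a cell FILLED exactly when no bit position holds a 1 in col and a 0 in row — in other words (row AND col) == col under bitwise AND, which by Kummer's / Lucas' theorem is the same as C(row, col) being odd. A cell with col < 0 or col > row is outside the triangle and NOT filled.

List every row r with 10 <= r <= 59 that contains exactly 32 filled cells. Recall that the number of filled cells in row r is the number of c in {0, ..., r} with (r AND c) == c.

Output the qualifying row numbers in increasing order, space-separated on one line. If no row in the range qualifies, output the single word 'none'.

Row r has 2^popcount(r) filled cells, so we need popcount(r) = log2(32) = 5.
Scan r = 10..59 and keep those with exactly 5 one-bits:
r=10=1010 popcount=2 -> skip
r=11=1011 popcount=3 -> skip
r=12=1100 popcount=2 -> skip
r=13=1101 popcount=3 -> skip
r=14=1110 popcount=3 -> skip
r=15=1111 popcount=4 -> skip
r=16=10000 popcount=1 -> skip
r=17=10001 popcount=2 -> skip
r=18=10010 popcount=2 -> skip
r=19=10011 popcount=3 -> skip
r=20=10100 popcount=2 -> skip
r=21=10101 popcount=3 -> skip
r=22=10110 popcount=3 -> skip
r=23=10111 popcount=4 -> skip
r=24=11000 popcount=2 -> skip
r=25=11001 popcount=3 -> skip
r=26=11010 popcount=3 -> skip
r=27=11011 popcount=4 -> skip
r=28=11100 popcount=3 -> skip
r=29=11101 popcount=4 -> skip
r=30=11110 popcount=4 -> skip
r=31=11111 popcount=5 -> KEEP
r=32=100000 popcount=1 -> skip
r=33=100001 popcount=2 -> skip
r=34=100010 popcount=2 -> skip
r=35=100011 popcount=3 -> skip
r=36=100100 popcount=2 -> skip
r=37=100101 popcount=3 -> skip
r=38=100110 popcount=3 -> skip
r=39=100111 popcount=4 -> skip
r=40=101000 popcount=2 -> skip
r=41=101001 popcount=3 -> skip
r=42=101010 popcount=3 -> skip
r=43=101011 popcount=4 -> skip
r=44=101100 popcount=3 -> skip
r=45=101101 popcount=4 -> skip
r=46=101110 popcount=4 -> skip
r=47=101111 popcount=5 -> KEEP
r=48=110000 popcount=2 -> skip
r=49=110001 popcount=3 -> skip
r=50=110010 popcount=3 -> skip
r=51=110011 popcount=4 -> skip
r=52=110100 popcount=3 -> skip
r=53=110101 popcount=4 -> skip
r=54=110110 popcount=4 -> skip
r=55=110111 popcount=5 -> KEEP
r=56=111000 popcount=3 -> skip
r=57=111001 popcount=4 -> skip
r=58=111010 popcount=4 -> skip
r=59=111011 popcount=5 -> KEEP
Kept rows: 31 47 55 59

Answer: 31 47 55 59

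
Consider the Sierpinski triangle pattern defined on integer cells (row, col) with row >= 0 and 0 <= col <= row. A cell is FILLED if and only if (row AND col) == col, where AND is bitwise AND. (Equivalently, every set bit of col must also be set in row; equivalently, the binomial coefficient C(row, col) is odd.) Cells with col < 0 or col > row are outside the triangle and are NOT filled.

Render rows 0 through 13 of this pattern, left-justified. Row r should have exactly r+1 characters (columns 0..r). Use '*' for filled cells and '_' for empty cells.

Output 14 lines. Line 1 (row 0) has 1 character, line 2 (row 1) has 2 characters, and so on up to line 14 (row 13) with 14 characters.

Answer: *
**
*_*
****
*___*
**__**
*_*_*_*
********
*_______*
**______**
*_*_____*_*
****____****
*___*___*___*
**__**__**__**

Derivation:
r0=0: *
r1=1: **
r2=10: *_*
r3=11: ****
r4=100: *___*
r5=101: **__**
r6=110: *_*_*_*
r7=111: ********
r8=1000: *_______*
r9=1001: **______**
r10=1010: *_*_____*_*
r11=1011: ****____****
r12=1100: *___*___*___*
r13=1101: **__**__**__**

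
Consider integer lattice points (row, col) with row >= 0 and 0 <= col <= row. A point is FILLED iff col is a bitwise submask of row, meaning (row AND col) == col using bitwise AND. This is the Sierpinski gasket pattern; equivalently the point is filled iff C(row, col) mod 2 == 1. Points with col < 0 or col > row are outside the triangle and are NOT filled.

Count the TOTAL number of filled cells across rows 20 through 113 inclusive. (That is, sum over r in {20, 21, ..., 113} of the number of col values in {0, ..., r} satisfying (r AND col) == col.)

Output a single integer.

r20=10100 pc2: +4 =4
r21=10101 pc3: +8 =12
r22=10110 pc3: +8 =20
r23=10111 pc4: +16 =36
r24=11000 pc2: +4 =40
r25=11001 pc3: +8 =48
r26=11010 pc3: +8 =56
r27=11011 pc4: +16 =72
r28=11100 pc3: +8 =80
r29=11101 pc4: +16 =96
r30=11110 pc4: +16 =112
r31=11111 pc5: +32 =144
r32=100000 pc1: +2 =146
r33=100001 pc2: +4 =150
r34=100010 pc2: +4 =154
r35=100011 pc3: +8 =162
r36=100100 pc2: +4 =166
r37=100101 pc3: +8 =174
r38=100110 pc3: +8 =182
r39=100111 pc4: +16 =198
r40=101000 pc2: +4 =202
r41=101001 pc3: +8 =210
r42=101010 pc3: +8 =218
r43=101011 pc4: +16 =234
r44=101100 pc3: +8 =242
r45=101101 pc4: +16 =258
r46=101110 pc4: +16 =274
r47=101111 pc5: +32 =306
r48=110000 pc2: +4 =310
r49=110001 pc3: +8 =318
r50=110010 pc3: +8 =326
r51=110011 pc4: +16 =342
r52=110100 pc3: +8 =350
r53=110101 pc4: +16 =366
r54=110110 pc4: +16 =382
r55=110111 pc5: +32 =414
r56=111000 pc3: +8 =422
r57=111001 pc4: +16 =438
r58=111010 pc4: +16 =454
r59=111011 pc5: +32 =486
r60=111100 pc4: +16 =502
r61=111101 pc5: +32 =534
r62=111110 pc5: +32 =566
r63=111111 pc6: +64 =630
r64=1000000 pc1: +2 =632
r65=1000001 pc2: +4 =636
r66=1000010 pc2: +4 =640
r67=1000011 pc3: +8 =648
r68=1000100 pc2: +4 =652
r69=1000101 pc3: +8 =660
r70=1000110 pc3: +8 =668
r71=1000111 pc4: +16 =684
r72=1001000 pc2: +4 =688
r73=1001001 pc3: +8 =696
r74=1001010 pc3: +8 =704
r75=1001011 pc4: +16 =720
r76=1001100 pc3: +8 =728
r77=1001101 pc4: +16 =744
r78=1001110 pc4: +16 =760
r79=1001111 pc5: +32 =792
r80=1010000 pc2: +4 =796
r81=1010001 pc3: +8 =804
r82=1010010 pc3: +8 =812
r83=1010011 pc4: +16 =828
r84=1010100 pc3: +8 =836
r85=1010101 pc4: +16 =852
r86=1010110 pc4: +16 =868
r87=1010111 pc5: +32 =900
r88=1011000 pc3: +8 =908
r89=1011001 pc4: +16 =924
r90=1011010 pc4: +16 =940
r91=1011011 pc5: +32 =972
r92=1011100 pc4: +16 =988
r93=1011101 pc5: +32 =1020
r94=1011110 pc5: +32 =1052
r95=1011111 pc6: +64 =1116
r96=1100000 pc2: +4 =1120
r97=1100001 pc3: +8 =1128
r98=1100010 pc3: +8 =1136
r99=1100011 pc4: +16 =1152
r100=1100100 pc3: +8 =1160
r101=1100101 pc4: +16 =1176
r102=1100110 pc4: +16 =1192
r103=1100111 pc5: +32 =1224
r104=1101000 pc3: +8 =1232
r105=1101001 pc4: +16 =1248
r106=1101010 pc4: +16 =1264
r107=1101011 pc5: +32 =1296
r108=1101100 pc4: +16 =1312
r109=1101101 pc5: +32 =1344
r110=1101110 pc5: +32 =1376
r111=1101111 pc6: +64 =1440
r112=1110000 pc3: +8 =1448
r113=1110001 pc4: +16 =1464

Answer: 1464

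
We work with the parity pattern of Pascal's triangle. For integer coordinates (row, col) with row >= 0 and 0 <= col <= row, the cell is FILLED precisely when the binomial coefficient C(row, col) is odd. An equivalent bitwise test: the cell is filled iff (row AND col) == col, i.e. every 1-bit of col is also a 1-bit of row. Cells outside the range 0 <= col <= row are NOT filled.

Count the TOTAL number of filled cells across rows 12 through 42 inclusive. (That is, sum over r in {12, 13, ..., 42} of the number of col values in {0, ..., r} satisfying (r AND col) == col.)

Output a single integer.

r12=1100 pc2: +4 =4
r13=1101 pc3: +8 =12
r14=1110 pc3: +8 =20
r15=1111 pc4: +16 =36
r16=10000 pc1: +2 =38
r17=10001 pc2: +4 =42
r18=10010 pc2: +4 =46
r19=10011 pc3: +8 =54
r20=10100 pc2: +4 =58
r21=10101 pc3: +8 =66
r22=10110 pc3: +8 =74
r23=10111 pc4: +16 =90
r24=11000 pc2: +4 =94
r25=11001 pc3: +8 =102
r26=11010 pc3: +8 =110
r27=11011 pc4: +16 =126
r28=11100 pc3: +8 =134
r29=11101 pc4: +16 =150
r30=11110 pc4: +16 =166
r31=11111 pc5: +32 =198
r32=100000 pc1: +2 =200
r33=100001 pc2: +4 =204
r34=100010 pc2: +4 =208
r35=100011 pc3: +8 =216
r36=100100 pc2: +4 =220
r37=100101 pc3: +8 =228
r38=100110 pc3: +8 =236
r39=100111 pc4: +16 =252
r40=101000 pc2: +4 =256
r41=101001 pc3: +8 =264
r42=101010 pc3: +8 =272

Answer: 272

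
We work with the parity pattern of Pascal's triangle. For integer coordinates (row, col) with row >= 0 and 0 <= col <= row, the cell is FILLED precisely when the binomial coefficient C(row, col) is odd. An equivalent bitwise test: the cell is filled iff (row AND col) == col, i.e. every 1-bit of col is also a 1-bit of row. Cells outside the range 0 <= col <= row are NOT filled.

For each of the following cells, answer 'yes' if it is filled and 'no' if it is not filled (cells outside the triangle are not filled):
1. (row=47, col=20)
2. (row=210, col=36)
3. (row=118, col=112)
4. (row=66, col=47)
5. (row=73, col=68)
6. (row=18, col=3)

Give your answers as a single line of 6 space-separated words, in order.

Answer: no no yes no no no

Derivation:
(47,20): row=0b101111, col=0b10100, row AND col = 0b100 = 4; 4 != 20 -> empty
(210,36): row=0b11010010, col=0b100100, row AND col = 0b0 = 0; 0 != 36 -> empty
(118,112): row=0b1110110, col=0b1110000, row AND col = 0b1110000 = 112; 112 == 112 -> filled
(66,47): row=0b1000010, col=0b101111, row AND col = 0b10 = 2; 2 != 47 -> empty
(73,68): row=0b1001001, col=0b1000100, row AND col = 0b1000000 = 64; 64 != 68 -> empty
(18,3): row=0b10010, col=0b11, row AND col = 0b10 = 2; 2 != 3 -> empty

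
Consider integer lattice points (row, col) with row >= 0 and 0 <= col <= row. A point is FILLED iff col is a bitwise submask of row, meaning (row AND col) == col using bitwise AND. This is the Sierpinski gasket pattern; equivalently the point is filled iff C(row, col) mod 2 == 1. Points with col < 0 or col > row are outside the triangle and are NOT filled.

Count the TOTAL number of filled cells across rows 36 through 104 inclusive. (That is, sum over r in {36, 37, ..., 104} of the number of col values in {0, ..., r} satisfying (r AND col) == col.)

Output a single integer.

Answer: 1070

Derivation:
r36=100100 pc2: +4 =4
r37=100101 pc3: +8 =12
r38=100110 pc3: +8 =20
r39=100111 pc4: +16 =36
r40=101000 pc2: +4 =40
r41=101001 pc3: +8 =48
r42=101010 pc3: +8 =56
r43=101011 pc4: +16 =72
r44=101100 pc3: +8 =80
r45=101101 pc4: +16 =96
r46=101110 pc4: +16 =112
r47=101111 pc5: +32 =144
r48=110000 pc2: +4 =148
r49=110001 pc3: +8 =156
r50=110010 pc3: +8 =164
r51=110011 pc4: +16 =180
r52=110100 pc3: +8 =188
r53=110101 pc4: +16 =204
r54=110110 pc4: +16 =220
r55=110111 pc5: +32 =252
r56=111000 pc3: +8 =260
r57=111001 pc4: +16 =276
r58=111010 pc4: +16 =292
r59=111011 pc5: +32 =324
r60=111100 pc4: +16 =340
r61=111101 pc5: +32 =372
r62=111110 pc5: +32 =404
r63=111111 pc6: +64 =468
r64=1000000 pc1: +2 =470
r65=1000001 pc2: +4 =474
r66=1000010 pc2: +4 =478
r67=1000011 pc3: +8 =486
r68=1000100 pc2: +4 =490
r69=1000101 pc3: +8 =498
r70=1000110 pc3: +8 =506
r71=1000111 pc4: +16 =522
r72=1001000 pc2: +4 =526
r73=1001001 pc3: +8 =534
r74=1001010 pc3: +8 =542
r75=1001011 pc4: +16 =558
r76=1001100 pc3: +8 =566
r77=1001101 pc4: +16 =582
r78=1001110 pc4: +16 =598
r79=1001111 pc5: +32 =630
r80=1010000 pc2: +4 =634
r81=1010001 pc3: +8 =642
r82=1010010 pc3: +8 =650
r83=1010011 pc4: +16 =666
r84=1010100 pc3: +8 =674
r85=1010101 pc4: +16 =690
r86=1010110 pc4: +16 =706
r87=1010111 pc5: +32 =738
r88=1011000 pc3: +8 =746
r89=1011001 pc4: +16 =762
r90=1011010 pc4: +16 =778
r91=1011011 pc5: +32 =810
r92=1011100 pc4: +16 =826
r93=1011101 pc5: +32 =858
r94=1011110 pc5: +32 =890
r95=1011111 pc6: +64 =954
r96=1100000 pc2: +4 =958
r97=1100001 pc3: +8 =966
r98=1100010 pc3: +8 =974
r99=1100011 pc4: +16 =990
r100=1100100 pc3: +8 =998
r101=1100101 pc4: +16 =1014
r102=1100110 pc4: +16 =1030
r103=1100111 pc5: +32 =1062
r104=1101000 pc3: +8 =1070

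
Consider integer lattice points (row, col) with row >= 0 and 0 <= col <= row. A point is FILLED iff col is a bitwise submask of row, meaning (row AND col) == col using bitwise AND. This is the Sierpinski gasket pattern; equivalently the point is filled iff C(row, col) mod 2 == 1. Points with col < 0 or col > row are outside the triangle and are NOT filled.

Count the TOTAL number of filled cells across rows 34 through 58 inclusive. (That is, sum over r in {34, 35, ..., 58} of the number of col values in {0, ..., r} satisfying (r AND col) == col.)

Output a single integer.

Answer: 304

Derivation:
r34=100010 pc2: +4 =4
r35=100011 pc3: +8 =12
r36=100100 pc2: +4 =16
r37=100101 pc3: +8 =24
r38=100110 pc3: +8 =32
r39=100111 pc4: +16 =48
r40=101000 pc2: +4 =52
r41=101001 pc3: +8 =60
r42=101010 pc3: +8 =68
r43=101011 pc4: +16 =84
r44=101100 pc3: +8 =92
r45=101101 pc4: +16 =108
r46=101110 pc4: +16 =124
r47=101111 pc5: +32 =156
r48=110000 pc2: +4 =160
r49=110001 pc3: +8 =168
r50=110010 pc3: +8 =176
r51=110011 pc4: +16 =192
r52=110100 pc3: +8 =200
r53=110101 pc4: +16 =216
r54=110110 pc4: +16 =232
r55=110111 pc5: +32 =264
r56=111000 pc3: +8 =272
r57=111001 pc4: +16 =288
r58=111010 pc4: +16 =304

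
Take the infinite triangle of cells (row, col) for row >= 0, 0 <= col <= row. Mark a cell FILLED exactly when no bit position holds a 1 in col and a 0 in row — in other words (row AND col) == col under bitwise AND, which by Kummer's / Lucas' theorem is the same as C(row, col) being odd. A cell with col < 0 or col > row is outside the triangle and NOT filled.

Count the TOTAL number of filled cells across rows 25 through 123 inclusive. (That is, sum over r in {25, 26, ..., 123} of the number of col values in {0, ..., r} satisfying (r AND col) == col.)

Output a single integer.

Answer: 1760

Derivation:
r25=11001 pc3: +8 =8
r26=11010 pc3: +8 =16
r27=11011 pc4: +16 =32
r28=11100 pc3: +8 =40
r29=11101 pc4: +16 =56
r30=11110 pc4: +16 =72
r31=11111 pc5: +32 =104
r32=100000 pc1: +2 =106
r33=100001 pc2: +4 =110
r34=100010 pc2: +4 =114
r35=100011 pc3: +8 =122
r36=100100 pc2: +4 =126
r37=100101 pc3: +8 =134
r38=100110 pc3: +8 =142
r39=100111 pc4: +16 =158
r40=101000 pc2: +4 =162
r41=101001 pc3: +8 =170
r42=101010 pc3: +8 =178
r43=101011 pc4: +16 =194
r44=101100 pc3: +8 =202
r45=101101 pc4: +16 =218
r46=101110 pc4: +16 =234
r47=101111 pc5: +32 =266
r48=110000 pc2: +4 =270
r49=110001 pc3: +8 =278
r50=110010 pc3: +8 =286
r51=110011 pc4: +16 =302
r52=110100 pc3: +8 =310
r53=110101 pc4: +16 =326
r54=110110 pc4: +16 =342
r55=110111 pc5: +32 =374
r56=111000 pc3: +8 =382
r57=111001 pc4: +16 =398
r58=111010 pc4: +16 =414
r59=111011 pc5: +32 =446
r60=111100 pc4: +16 =462
r61=111101 pc5: +32 =494
r62=111110 pc5: +32 =526
r63=111111 pc6: +64 =590
r64=1000000 pc1: +2 =592
r65=1000001 pc2: +4 =596
r66=1000010 pc2: +4 =600
r67=1000011 pc3: +8 =608
r68=1000100 pc2: +4 =612
r69=1000101 pc3: +8 =620
r70=1000110 pc3: +8 =628
r71=1000111 pc4: +16 =644
r72=1001000 pc2: +4 =648
r73=1001001 pc3: +8 =656
r74=1001010 pc3: +8 =664
r75=1001011 pc4: +16 =680
r76=1001100 pc3: +8 =688
r77=1001101 pc4: +16 =704
r78=1001110 pc4: +16 =720
r79=1001111 pc5: +32 =752
r80=1010000 pc2: +4 =756
r81=1010001 pc3: +8 =764
r82=1010010 pc3: +8 =772
r83=1010011 pc4: +16 =788
r84=1010100 pc3: +8 =796
r85=1010101 pc4: +16 =812
r86=1010110 pc4: +16 =828
r87=1010111 pc5: +32 =860
r88=1011000 pc3: +8 =868
r89=1011001 pc4: +16 =884
r90=1011010 pc4: +16 =900
r91=1011011 pc5: +32 =932
r92=1011100 pc4: +16 =948
r93=1011101 pc5: +32 =980
r94=1011110 pc5: +32 =1012
r95=1011111 pc6: +64 =1076
r96=1100000 pc2: +4 =1080
r97=1100001 pc3: +8 =1088
r98=1100010 pc3: +8 =1096
r99=1100011 pc4: +16 =1112
r100=1100100 pc3: +8 =1120
r101=1100101 pc4: +16 =1136
r102=1100110 pc4: +16 =1152
r103=1100111 pc5: +32 =1184
r104=1101000 pc3: +8 =1192
r105=1101001 pc4: +16 =1208
r106=1101010 pc4: +16 =1224
r107=1101011 pc5: +32 =1256
r108=1101100 pc4: +16 =1272
r109=1101101 pc5: +32 =1304
r110=1101110 pc5: +32 =1336
r111=1101111 pc6: +64 =1400
r112=1110000 pc3: +8 =1408
r113=1110001 pc4: +16 =1424
r114=1110010 pc4: +16 =1440
r115=1110011 pc5: +32 =1472
r116=1110100 pc4: +16 =1488
r117=1110101 pc5: +32 =1520
r118=1110110 pc5: +32 =1552
r119=1110111 pc6: +64 =1616
r120=1111000 pc4: +16 =1632
r121=1111001 pc5: +32 =1664
r122=1111010 pc5: +32 =1696
r123=1111011 pc6: +64 =1760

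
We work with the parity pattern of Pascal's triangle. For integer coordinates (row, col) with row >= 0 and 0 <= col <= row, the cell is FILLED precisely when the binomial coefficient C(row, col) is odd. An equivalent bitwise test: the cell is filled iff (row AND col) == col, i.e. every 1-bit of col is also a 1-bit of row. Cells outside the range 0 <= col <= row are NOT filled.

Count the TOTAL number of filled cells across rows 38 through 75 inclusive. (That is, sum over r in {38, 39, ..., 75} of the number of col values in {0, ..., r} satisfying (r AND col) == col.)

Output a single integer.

Answer: 546

Derivation:
r38=100110 pc3: +8 =8
r39=100111 pc4: +16 =24
r40=101000 pc2: +4 =28
r41=101001 pc3: +8 =36
r42=101010 pc3: +8 =44
r43=101011 pc4: +16 =60
r44=101100 pc3: +8 =68
r45=101101 pc4: +16 =84
r46=101110 pc4: +16 =100
r47=101111 pc5: +32 =132
r48=110000 pc2: +4 =136
r49=110001 pc3: +8 =144
r50=110010 pc3: +8 =152
r51=110011 pc4: +16 =168
r52=110100 pc3: +8 =176
r53=110101 pc4: +16 =192
r54=110110 pc4: +16 =208
r55=110111 pc5: +32 =240
r56=111000 pc3: +8 =248
r57=111001 pc4: +16 =264
r58=111010 pc4: +16 =280
r59=111011 pc5: +32 =312
r60=111100 pc4: +16 =328
r61=111101 pc5: +32 =360
r62=111110 pc5: +32 =392
r63=111111 pc6: +64 =456
r64=1000000 pc1: +2 =458
r65=1000001 pc2: +4 =462
r66=1000010 pc2: +4 =466
r67=1000011 pc3: +8 =474
r68=1000100 pc2: +4 =478
r69=1000101 pc3: +8 =486
r70=1000110 pc3: +8 =494
r71=1000111 pc4: +16 =510
r72=1001000 pc2: +4 =514
r73=1001001 pc3: +8 =522
r74=1001010 pc3: +8 =530
r75=1001011 pc4: +16 =546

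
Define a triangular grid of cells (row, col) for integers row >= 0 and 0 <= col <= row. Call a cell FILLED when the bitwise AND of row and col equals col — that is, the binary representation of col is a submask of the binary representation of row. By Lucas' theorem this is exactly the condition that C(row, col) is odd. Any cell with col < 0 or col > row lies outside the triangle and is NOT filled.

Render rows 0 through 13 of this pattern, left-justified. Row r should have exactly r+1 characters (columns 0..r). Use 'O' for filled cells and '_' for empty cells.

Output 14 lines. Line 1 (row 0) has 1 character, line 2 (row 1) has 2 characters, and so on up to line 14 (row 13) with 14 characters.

Answer: O
OO
O_O
OOOO
O___O
OO__OO
O_O_O_O
OOOOOOOO
O_______O
OO______OO
O_O_____O_O
OOOO____OOOO
O___O___O___O
OO__OO__OO__OO

Derivation:
r0=0: O
r1=1: OO
r2=10: O_O
r3=11: OOOO
r4=100: O___O
r5=101: OO__OO
r6=110: O_O_O_O
r7=111: OOOOOOOO
r8=1000: O_______O
r9=1001: OO______OO
r10=1010: O_O_____O_O
r11=1011: OOOO____OOOO
r12=1100: O___O___O___O
r13=1101: OO__OO__OO__OO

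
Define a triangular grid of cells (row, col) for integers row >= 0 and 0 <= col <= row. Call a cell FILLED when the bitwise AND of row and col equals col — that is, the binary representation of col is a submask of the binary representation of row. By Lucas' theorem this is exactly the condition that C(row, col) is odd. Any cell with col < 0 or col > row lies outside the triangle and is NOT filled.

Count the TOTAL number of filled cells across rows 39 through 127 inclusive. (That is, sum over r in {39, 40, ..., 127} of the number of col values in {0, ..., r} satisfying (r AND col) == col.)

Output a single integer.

Answer: 1906

Derivation:
r39=100111 pc4: +16 =16
r40=101000 pc2: +4 =20
r41=101001 pc3: +8 =28
r42=101010 pc3: +8 =36
r43=101011 pc4: +16 =52
r44=101100 pc3: +8 =60
r45=101101 pc4: +16 =76
r46=101110 pc4: +16 =92
r47=101111 pc5: +32 =124
r48=110000 pc2: +4 =128
r49=110001 pc3: +8 =136
r50=110010 pc3: +8 =144
r51=110011 pc4: +16 =160
r52=110100 pc3: +8 =168
r53=110101 pc4: +16 =184
r54=110110 pc4: +16 =200
r55=110111 pc5: +32 =232
r56=111000 pc3: +8 =240
r57=111001 pc4: +16 =256
r58=111010 pc4: +16 =272
r59=111011 pc5: +32 =304
r60=111100 pc4: +16 =320
r61=111101 pc5: +32 =352
r62=111110 pc5: +32 =384
r63=111111 pc6: +64 =448
r64=1000000 pc1: +2 =450
r65=1000001 pc2: +4 =454
r66=1000010 pc2: +4 =458
r67=1000011 pc3: +8 =466
r68=1000100 pc2: +4 =470
r69=1000101 pc3: +8 =478
r70=1000110 pc3: +8 =486
r71=1000111 pc4: +16 =502
r72=1001000 pc2: +4 =506
r73=1001001 pc3: +8 =514
r74=1001010 pc3: +8 =522
r75=1001011 pc4: +16 =538
r76=1001100 pc3: +8 =546
r77=1001101 pc4: +16 =562
r78=1001110 pc4: +16 =578
r79=1001111 pc5: +32 =610
r80=1010000 pc2: +4 =614
r81=1010001 pc3: +8 =622
r82=1010010 pc3: +8 =630
r83=1010011 pc4: +16 =646
r84=1010100 pc3: +8 =654
r85=1010101 pc4: +16 =670
r86=1010110 pc4: +16 =686
r87=1010111 pc5: +32 =718
r88=1011000 pc3: +8 =726
r89=1011001 pc4: +16 =742
r90=1011010 pc4: +16 =758
r91=1011011 pc5: +32 =790
r92=1011100 pc4: +16 =806
r93=1011101 pc5: +32 =838
r94=1011110 pc5: +32 =870
r95=1011111 pc6: +64 =934
r96=1100000 pc2: +4 =938
r97=1100001 pc3: +8 =946
r98=1100010 pc3: +8 =954
r99=1100011 pc4: +16 =970
r100=1100100 pc3: +8 =978
r101=1100101 pc4: +16 =994
r102=1100110 pc4: +16 =1010
r103=1100111 pc5: +32 =1042
r104=1101000 pc3: +8 =1050
r105=1101001 pc4: +16 =1066
r106=1101010 pc4: +16 =1082
r107=1101011 pc5: +32 =1114
r108=1101100 pc4: +16 =1130
r109=1101101 pc5: +32 =1162
r110=1101110 pc5: +32 =1194
r111=1101111 pc6: +64 =1258
r112=1110000 pc3: +8 =1266
r113=1110001 pc4: +16 =1282
r114=1110010 pc4: +16 =1298
r115=1110011 pc5: +32 =1330
r116=1110100 pc4: +16 =1346
r117=1110101 pc5: +32 =1378
r118=1110110 pc5: +32 =1410
r119=1110111 pc6: +64 =1474
r120=1111000 pc4: +16 =1490
r121=1111001 pc5: +32 =1522
r122=1111010 pc5: +32 =1554
r123=1111011 pc6: +64 =1618
r124=1111100 pc5: +32 =1650
r125=1111101 pc6: +64 =1714
r126=1111110 pc6: +64 =1778
r127=1111111 pc7: +128 =1906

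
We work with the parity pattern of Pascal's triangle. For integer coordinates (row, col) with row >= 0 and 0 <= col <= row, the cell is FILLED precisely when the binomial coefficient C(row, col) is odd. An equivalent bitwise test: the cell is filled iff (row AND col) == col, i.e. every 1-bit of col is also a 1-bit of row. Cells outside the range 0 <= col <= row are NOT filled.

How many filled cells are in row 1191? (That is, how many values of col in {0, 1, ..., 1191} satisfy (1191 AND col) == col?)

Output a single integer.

Answer: 64

Derivation:
1191 in binary = 10010100111
popcount(1191) = number of 1-bits in 10010100111 = 6
A col c satisfies (1191 AND c) == c iff every set bit of c is also set in 1191; each of the 6 set bits of 1191 can independently be on or off in c.
count = 2^6 = 64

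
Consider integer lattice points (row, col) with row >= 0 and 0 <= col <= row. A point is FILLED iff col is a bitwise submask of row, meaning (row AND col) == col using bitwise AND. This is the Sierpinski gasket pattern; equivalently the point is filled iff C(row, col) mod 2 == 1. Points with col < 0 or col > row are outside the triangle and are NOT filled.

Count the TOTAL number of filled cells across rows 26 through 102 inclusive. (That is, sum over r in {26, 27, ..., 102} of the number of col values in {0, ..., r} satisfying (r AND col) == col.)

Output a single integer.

r26=11010 pc3: +8 =8
r27=11011 pc4: +16 =24
r28=11100 pc3: +8 =32
r29=11101 pc4: +16 =48
r30=11110 pc4: +16 =64
r31=11111 pc5: +32 =96
r32=100000 pc1: +2 =98
r33=100001 pc2: +4 =102
r34=100010 pc2: +4 =106
r35=100011 pc3: +8 =114
r36=100100 pc2: +4 =118
r37=100101 pc3: +8 =126
r38=100110 pc3: +8 =134
r39=100111 pc4: +16 =150
r40=101000 pc2: +4 =154
r41=101001 pc3: +8 =162
r42=101010 pc3: +8 =170
r43=101011 pc4: +16 =186
r44=101100 pc3: +8 =194
r45=101101 pc4: +16 =210
r46=101110 pc4: +16 =226
r47=101111 pc5: +32 =258
r48=110000 pc2: +4 =262
r49=110001 pc3: +8 =270
r50=110010 pc3: +8 =278
r51=110011 pc4: +16 =294
r52=110100 pc3: +8 =302
r53=110101 pc4: +16 =318
r54=110110 pc4: +16 =334
r55=110111 pc5: +32 =366
r56=111000 pc3: +8 =374
r57=111001 pc4: +16 =390
r58=111010 pc4: +16 =406
r59=111011 pc5: +32 =438
r60=111100 pc4: +16 =454
r61=111101 pc5: +32 =486
r62=111110 pc5: +32 =518
r63=111111 pc6: +64 =582
r64=1000000 pc1: +2 =584
r65=1000001 pc2: +4 =588
r66=1000010 pc2: +4 =592
r67=1000011 pc3: +8 =600
r68=1000100 pc2: +4 =604
r69=1000101 pc3: +8 =612
r70=1000110 pc3: +8 =620
r71=1000111 pc4: +16 =636
r72=1001000 pc2: +4 =640
r73=1001001 pc3: +8 =648
r74=1001010 pc3: +8 =656
r75=1001011 pc4: +16 =672
r76=1001100 pc3: +8 =680
r77=1001101 pc4: +16 =696
r78=1001110 pc4: +16 =712
r79=1001111 pc5: +32 =744
r80=1010000 pc2: +4 =748
r81=1010001 pc3: +8 =756
r82=1010010 pc3: +8 =764
r83=1010011 pc4: +16 =780
r84=1010100 pc3: +8 =788
r85=1010101 pc4: +16 =804
r86=1010110 pc4: +16 =820
r87=1010111 pc5: +32 =852
r88=1011000 pc3: +8 =860
r89=1011001 pc4: +16 =876
r90=1011010 pc4: +16 =892
r91=1011011 pc5: +32 =924
r92=1011100 pc4: +16 =940
r93=1011101 pc5: +32 =972
r94=1011110 pc5: +32 =1004
r95=1011111 pc6: +64 =1068
r96=1100000 pc2: +4 =1072
r97=1100001 pc3: +8 =1080
r98=1100010 pc3: +8 =1088
r99=1100011 pc4: +16 =1104
r100=1100100 pc3: +8 =1112
r101=1100101 pc4: +16 =1128
r102=1100110 pc4: +16 =1144

Answer: 1144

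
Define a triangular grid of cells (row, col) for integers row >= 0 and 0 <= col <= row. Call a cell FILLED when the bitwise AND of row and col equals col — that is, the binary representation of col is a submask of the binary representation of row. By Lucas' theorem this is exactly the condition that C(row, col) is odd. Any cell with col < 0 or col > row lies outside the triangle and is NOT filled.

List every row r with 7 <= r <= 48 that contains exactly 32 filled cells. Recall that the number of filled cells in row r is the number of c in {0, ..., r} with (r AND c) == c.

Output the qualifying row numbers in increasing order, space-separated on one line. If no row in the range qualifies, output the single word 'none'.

Answer: 31 47

Derivation:
Row r has 2^popcount(r) filled cells, so we need popcount(r) = log2(32) = 5.
Scan r = 7..48 and keep those with exactly 5 one-bits:
r=7=111 popcount=3 -> skip
r=8=1000 popcount=1 -> skip
r=9=1001 popcount=2 -> skip
r=10=1010 popcount=2 -> skip
r=11=1011 popcount=3 -> skip
r=12=1100 popcount=2 -> skip
r=13=1101 popcount=3 -> skip
r=14=1110 popcount=3 -> skip
r=15=1111 popcount=4 -> skip
r=16=10000 popcount=1 -> skip
r=17=10001 popcount=2 -> skip
r=18=10010 popcount=2 -> skip
r=19=10011 popcount=3 -> skip
r=20=10100 popcount=2 -> skip
r=21=10101 popcount=3 -> skip
r=22=10110 popcount=3 -> skip
r=23=10111 popcount=4 -> skip
r=24=11000 popcount=2 -> skip
r=25=11001 popcount=3 -> skip
r=26=11010 popcount=3 -> skip
r=27=11011 popcount=4 -> skip
r=28=11100 popcount=3 -> skip
r=29=11101 popcount=4 -> skip
r=30=11110 popcount=4 -> skip
r=31=11111 popcount=5 -> KEEP
r=32=100000 popcount=1 -> skip
r=33=100001 popcount=2 -> skip
r=34=100010 popcount=2 -> skip
r=35=100011 popcount=3 -> skip
r=36=100100 popcount=2 -> skip
r=37=100101 popcount=3 -> skip
r=38=100110 popcount=3 -> skip
r=39=100111 popcount=4 -> skip
r=40=101000 popcount=2 -> skip
r=41=101001 popcount=3 -> skip
r=42=101010 popcount=3 -> skip
r=43=101011 popcount=4 -> skip
r=44=101100 popcount=3 -> skip
r=45=101101 popcount=4 -> skip
r=46=101110 popcount=4 -> skip
r=47=101111 popcount=5 -> KEEP
r=48=110000 popcount=2 -> skip
Kept rows: 31 47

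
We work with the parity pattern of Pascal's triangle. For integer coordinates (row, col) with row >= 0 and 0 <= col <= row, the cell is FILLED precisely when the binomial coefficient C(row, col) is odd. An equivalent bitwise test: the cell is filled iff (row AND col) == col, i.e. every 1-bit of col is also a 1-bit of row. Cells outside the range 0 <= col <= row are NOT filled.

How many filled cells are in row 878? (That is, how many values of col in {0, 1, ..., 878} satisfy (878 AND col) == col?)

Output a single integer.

878 in binary = 1101101110
popcount(878) = number of 1-bits in 1101101110 = 7
A col c satisfies (878 AND c) == c iff every set bit of c is also set in 878; each of the 7 set bits of 878 can independently be on or off in c.
count = 2^7 = 128

Answer: 128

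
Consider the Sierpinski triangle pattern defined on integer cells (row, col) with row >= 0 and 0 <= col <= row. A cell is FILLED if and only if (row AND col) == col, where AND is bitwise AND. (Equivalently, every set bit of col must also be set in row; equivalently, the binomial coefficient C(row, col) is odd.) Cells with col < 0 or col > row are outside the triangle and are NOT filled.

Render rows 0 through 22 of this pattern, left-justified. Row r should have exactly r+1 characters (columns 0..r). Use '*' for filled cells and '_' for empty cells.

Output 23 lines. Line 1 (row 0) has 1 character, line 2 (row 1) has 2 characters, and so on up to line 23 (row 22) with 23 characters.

r0=0: *
r1=1: **
r2=10: *_*
r3=11: ****
r4=100: *___*
r5=101: **__**
r6=110: *_*_*_*
r7=111: ********
r8=1000: *_______*
r9=1001: **______**
r10=1010: *_*_____*_*
r11=1011: ****____****
r12=1100: *___*___*___*
r13=1101: **__**__**__**
r14=1110: *_*_*_*_*_*_*_*
r15=1111: ****************
r16=10000: *_______________*
r17=10001: **______________**
r18=10010: *_*_____________*_*
r19=10011: ****____________****
r20=10100: *___*___________*___*
r21=10101: **__**__________**__**
r22=10110: *_*_*_*_________*_*_*_*

Answer: *
**
*_*
****
*___*
**__**
*_*_*_*
********
*_______*
**______**
*_*_____*_*
****____****
*___*___*___*
**__**__**__**
*_*_*_*_*_*_*_*
****************
*_______________*
**______________**
*_*_____________*_*
****____________****
*___*___________*___*
**__**__________**__**
*_*_*_*_________*_*_*_*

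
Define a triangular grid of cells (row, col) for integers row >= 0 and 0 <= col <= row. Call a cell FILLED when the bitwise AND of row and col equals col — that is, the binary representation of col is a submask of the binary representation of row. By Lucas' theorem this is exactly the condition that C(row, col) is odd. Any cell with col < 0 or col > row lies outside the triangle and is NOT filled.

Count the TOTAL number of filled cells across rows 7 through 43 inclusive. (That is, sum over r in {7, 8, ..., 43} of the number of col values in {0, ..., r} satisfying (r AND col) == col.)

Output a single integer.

Answer: 314

Derivation:
r7=111 pc3: +8 =8
r8=1000 pc1: +2 =10
r9=1001 pc2: +4 =14
r10=1010 pc2: +4 =18
r11=1011 pc3: +8 =26
r12=1100 pc2: +4 =30
r13=1101 pc3: +8 =38
r14=1110 pc3: +8 =46
r15=1111 pc4: +16 =62
r16=10000 pc1: +2 =64
r17=10001 pc2: +4 =68
r18=10010 pc2: +4 =72
r19=10011 pc3: +8 =80
r20=10100 pc2: +4 =84
r21=10101 pc3: +8 =92
r22=10110 pc3: +8 =100
r23=10111 pc4: +16 =116
r24=11000 pc2: +4 =120
r25=11001 pc3: +8 =128
r26=11010 pc3: +8 =136
r27=11011 pc4: +16 =152
r28=11100 pc3: +8 =160
r29=11101 pc4: +16 =176
r30=11110 pc4: +16 =192
r31=11111 pc5: +32 =224
r32=100000 pc1: +2 =226
r33=100001 pc2: +4 =230
r34=100010 pc2: +4 =234
r35=100011 pc3: +8 =242
r36=100100 pc2: +4 =246
r37=100101 pc3: +8 =254
r38=100110 pc3: +8 =262
r39=100111 pc4: +16 =278
r40=101000 pc2: +4 =282
r41=101001 pc3: +8 =290
r42=101010 pc3: +8 =298
r43=101011 pc4: +16 =314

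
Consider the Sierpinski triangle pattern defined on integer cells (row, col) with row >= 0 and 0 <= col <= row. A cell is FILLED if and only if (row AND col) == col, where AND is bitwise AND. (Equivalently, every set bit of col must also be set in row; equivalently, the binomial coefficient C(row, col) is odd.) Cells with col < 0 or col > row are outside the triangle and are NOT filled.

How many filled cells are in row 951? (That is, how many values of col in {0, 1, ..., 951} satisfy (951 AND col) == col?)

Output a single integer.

951 in binary = 1110110111
popcount(951) = number of 1-bits in 1110110111 = 8
A col c satisfies (951 AND c) == c iff every set bit of c is also set in 951; each of the 8 set bits of 951 can independently be on or off in c.
count = 2^8 = 256

Answer: 256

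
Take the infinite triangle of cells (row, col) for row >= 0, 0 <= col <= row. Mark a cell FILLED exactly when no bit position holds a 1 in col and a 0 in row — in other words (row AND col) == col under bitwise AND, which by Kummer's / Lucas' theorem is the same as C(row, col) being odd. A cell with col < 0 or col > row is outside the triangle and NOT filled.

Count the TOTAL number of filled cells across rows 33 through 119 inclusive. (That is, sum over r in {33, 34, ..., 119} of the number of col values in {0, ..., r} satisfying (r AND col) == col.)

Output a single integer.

Answer: 1510

Derivation:
r33=100001 pc2: +4 =4
r34=100010 pc2: +4 =8
r35=100011 pc3: +8 =16
r36=100100 pc2: +4 =20
r37=100101 pc3: +8 =28
r38=100110 pc3: +8 =36
r39=100111 pc4: +16 =52
r40=101000 pc2: +4 =56
r41=101001 pc3: +8 =64
r42=101010 pc3: +8 =72
r43=101011 pc4: +16 =88
r44=101100 pc3: +8 =96
r45=101101 pc4: +16 =112
r46=101110 pc4: +16 =128
r47=101111 pc5: +32 =160
r48=110000 pc2: +4 =164
r49=110001 pc3: +8 =172
r50=110010 pc3: +8 =180
r51=110011 pc4: +16 =196
r52=110100 pc3: +8 =204
r53=110101 pc4: +16 =220
r54=110110 pc4: +16 =236
r55=110111 pc5: +32 =268
r56=111000 pc3: +8 =276
r57=111001 pc4: +16 =292
r58=111010 pc4: +16 =308
r59=111011 pc5: +32 =340
r60=111100 pc4: +16 =356
r61=111101 pc5: +32 =388
r62=111110 pc5: +32 =420
r63=111111 pc6: +64 =484
r64=1000000 pc1: +2 =486
r65=1000001 pc2: +4 =490
r66=1000010 pc2: +4 =494
r67=1000011 pc3: +8 =502
r68=1000100 pc2: +4 =506
r69=1000101 pc3: +8 =514
r70=1000110 pc3: +8 =522
r71=1000111 pc4: +16 =538
r72=1001000 pc2: +4 =542
r73=1001001 pc3: +8 =550
r74=1001010 pc3: +8 =558
r75=1001011 pc4: +16 =574
r76=1001100 pc3: +8 =582
r77=1001101 pc4: +16 =598
r78=1001110 pc4: +16 =614
r79=1001111 pc5: +32 =646
r80=1010000 pc2: +4 =650
r81=1010001 pc3: +8 =658
r82=1010010 pc3: +8 =666
r83=1010011 pc4: +16 =682
r84=1010100 pc3: +8 =690
r85=1010101 pc4: +16 =706
r86=1010110 pc4: +16 =722
r87=1010111 pc5: +32 =754
r88=1011000 pc3: +8 =762
r89=1011001 pc4: +16 =778
r90=1011010 pc4: +16 =794
r91=1011011 pc5: +32 =826
r92=1011100 pc4: +16 =842
r93=1011101 pc5: +32 =874
r94=1011110 pc5: +32 =906
r95=1011111 pc6: +64 =970
r96=1100000 pc2: +4 =974
r97=1100001 pc3: +8 =982
r98=1100010 pc3: +8 =990
r99=1100011 pc4: +16 =1006
r100=1100100 pc3: +8 =1014
r101=1100101 pc4: +16 =1030
r102=1100110 pc4: +16 =1046
r103=1100111 pc5: +32 =1078
r104=1101000 pc3: +8 =1086
r105=1101001 pc4: +16 =1102
r106=1101010 pc4: +16 =1118
r107=1101011 pc5: +32 =1150
r108=1101100 pc4: +16 =1166
r109=1101101 pc5: +32 =1198
r110=1101110 pc5: +32 =1230
r111=1101111 pc6: +64 =1294
r112=1110000 pc3: +8 =1302
r113=1110001 pc4: +16 =1318
r114=1110010 pc4: +16 =1334
r115=1110011 pc5: +32 =1366
r116=1110100 pc4: +16 =1382
r117=1110101 pc5: +32 =1414
r118=1110110 pc5: +32 =1446
r119=1110111 pc6: +64 =1510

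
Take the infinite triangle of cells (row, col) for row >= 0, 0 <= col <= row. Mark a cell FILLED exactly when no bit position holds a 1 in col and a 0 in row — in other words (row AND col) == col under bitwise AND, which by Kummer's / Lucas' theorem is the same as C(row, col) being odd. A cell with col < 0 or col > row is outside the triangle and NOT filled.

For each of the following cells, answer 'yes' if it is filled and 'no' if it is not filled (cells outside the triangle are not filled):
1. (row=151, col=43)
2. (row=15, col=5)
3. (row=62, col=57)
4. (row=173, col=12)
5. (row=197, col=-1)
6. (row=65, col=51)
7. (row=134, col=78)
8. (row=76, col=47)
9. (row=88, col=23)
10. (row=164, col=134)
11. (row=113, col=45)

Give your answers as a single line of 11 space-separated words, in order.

Answer: no yes no yes no no no no no no no

Derivation:
(151,43): row=0b10010111, col=0b101011, row AND col = 0b11 = 3; 3 != 43 -> empty
(15,5): row=0b1111, col=0b101, row AND col = 0b101 = 5; 5 == 5 -> filled
(62,57): row=0b111110, col=0b111001, row AND col = 0b111000 = 56; 56 != 57 -> empty
(173,12): row=0b10101101, col=0b1100, row AND col = 0b1100 = 12; 12 == 12 -> filled
(197,-1): col outside [0, 197] -> not filled
(65,51): row=0b1000001, col=0b110011, row AND col = 0b1 = 1; 1 != 51 -> empty
(134,78): row=0b10000110, col=0b1001110, row AND col = 0b110 = 6; 6 != 78 -> empty
(76,47): row=0b1001100, col=0b101111, row AND col = 0b1100 = 12; 12 != 47 -> empty
(88,23): row=0b1011000, col=0b10111, row AND col = 0b10000 = 16; 16 != 23 -> empty
(164,134): row=0b10100100, col=0b10000110, row AND col = 0b10000100 = 132; 132 != 134 -> empty
(113,45): row=0b1110001, col=0b101101, row AND col = 0b100001 = 33; 33 != 45 -> empty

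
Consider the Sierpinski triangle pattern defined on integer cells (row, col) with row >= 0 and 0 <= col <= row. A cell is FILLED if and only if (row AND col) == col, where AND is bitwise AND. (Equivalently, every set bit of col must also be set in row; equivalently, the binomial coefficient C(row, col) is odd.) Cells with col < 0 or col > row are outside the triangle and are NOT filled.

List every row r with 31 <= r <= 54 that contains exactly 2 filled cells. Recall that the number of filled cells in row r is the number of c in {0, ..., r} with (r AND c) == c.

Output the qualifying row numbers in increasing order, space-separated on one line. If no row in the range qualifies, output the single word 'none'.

Row r has 2^popcount(r) filled cells, so we need popcount(r) = log2(2) = 1.
Scan r = 31..54 and keep those with exactly 1 one-bits:
r=31=11111 popcount=5 -> skip
r=32=100000 popcount=1 -> KEEP
r=33=100001 popcount=2 -> skip
r=34=100010 popcount=2 -> skip
r=35=100011 popcount=3 -> skip
r=36=100100 popcount=2 -> skip
r=37=100101 popcount=3 -> skip
r=38=100110 popcount=3 -> skip
r=39=100111 popcount=4 -> skip
r=40=101000 popcount=2 -> skip
r=41=101001 popcount=3 -> skip
r=42=101010 popcount=3 -> skip
r=43=101011 popcount=4 -> skip
r=44=101100 popcount=3 -> skip
r=45=101101 popcount=4 -> skip
r=46=101110 popcount=4 -> skip
r=47=101111 popcount=5 -> skip
r=48=110000 popcount=2 -> skip
r=49=110001 popcount=3 -> skip
r=50=110010 popcount=3 -> skip
r=51=110011 popcount=4 -> skip
r=52=110100 popcount=3 -> skip
r=53=110101 popcount=4 -> skip
r=54=110110 popcount=4 -> skip
Kept rows: 32

Answer: 32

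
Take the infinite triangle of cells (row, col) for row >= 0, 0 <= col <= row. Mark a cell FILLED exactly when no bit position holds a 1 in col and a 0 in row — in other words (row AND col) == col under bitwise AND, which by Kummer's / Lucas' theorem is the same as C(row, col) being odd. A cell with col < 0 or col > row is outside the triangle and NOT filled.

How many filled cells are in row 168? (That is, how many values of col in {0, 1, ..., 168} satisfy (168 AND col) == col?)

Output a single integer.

Answer: 8

Derivation:
168 in binary = 10101000
popcount(168) = number of 1-bits in 10101000 = 3
A col c satisfies (168 AND c) == c iff every set bit of c is also set in 168; each of the 3 set bits of 168 can independently be on or off in c.
count = 2^3 = 8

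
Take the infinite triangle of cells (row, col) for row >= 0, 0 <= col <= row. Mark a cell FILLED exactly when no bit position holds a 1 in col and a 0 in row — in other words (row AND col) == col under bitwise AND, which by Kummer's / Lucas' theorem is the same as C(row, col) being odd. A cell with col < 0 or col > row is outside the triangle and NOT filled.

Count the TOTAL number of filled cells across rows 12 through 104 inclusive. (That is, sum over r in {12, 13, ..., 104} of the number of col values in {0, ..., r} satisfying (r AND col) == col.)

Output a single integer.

Answer: 1286

Derivation:
r12=1100 pc2: +4 =4
r13=1101 pc3: +8 =12
r14=1110 pc3: +8 =20
r15=1111 pc4: +16 =36
r16=10000 pc1: +2 =38
r17=10001 pc2: +4 =42
r18=10010 pc2: +4 =46
r19=10011 pc3: +8 =54
r20=10100 pc2: +4 =58
r21=10101 pc3: +8 =66
r22=10110 pc3: +8 =74
r23=10111 pc4: +16 =90
r24=11000 pc2: +4 =94
r25=11001 pc3: +8 =102
r26=11010 pc3: +8 =110
r27=11011 pc4: +16 =126
r28=11100 pc3: +8 =134
r29=11101 pc4: +16 =150
r30=11110 pc4: +16 =166
r31=11111 pc5: +32 =198
r32=100000 pc1: +2 =200
r33=100001 pc2: +4 =204
r34=100010 pc2: +4 =208
r35=100011 pc3: +8 =216
r36=100100 pc2: +4 =220
r37=100101 pc3: +8 =228
r38=100110 pc3: +8 =236
r39=100111 pc4: +16 =252
r40=101000 pc2: +4 =256
r41=101001 pc3: +8 =264
r42=101010 pc3: +8 =272
r43=101011 pc4: +16 =288
r44=101100 pc3: +8 =296
r45=101101 pc4: +16 =312
r46=101110 pc4: +16 =328
r47=101111 pc5: +32 =360
r48=110000 pc2: +4 =364
r49=110001 pc3: +8 =372
r50=110010 pc3: +8 =380
r51=110011 pc4: +16 =396
r52=110100 pc3: +8 =404
r53=110101 pc4: +16 =420
r54=110110 pc4: +16 =436
r55=110111 pc5: +32 =468
r56=111000 pc3: +8 =476
r57=111001 pc4: +16 =492
r58=111010 pc4: +16 =508
r59=111011 pc5: +32 =540
r60=111100 pc4: +16 =556
r61=111101 pc5: +32 =588
r62=111110 pc5: +32 =620
r63=111111 pc6: +64 =684
r64=1000000 pc1: +2 =686
r65=1000001 pc2: +4 =690
r66=1000010 pc2: +4 =694
r67=1000011 pc3: +8 =702
r68=1000100 pc2: +4 =706
r69=1000101 pc3: +8 =714
r70=1000110 pc3: +8 =722
r71=1000111 pc4: +16 =738
r72=1001000 pc2: +4 =742
r73=1001001 pc3: +8 =750
r74=1001010 pc3: +8 =758
r75=1001011 pc4: +16 =774
r76=1001100 pc3: +8 =782
r77=1001101 pc4: +16 =798
r78=1001110 pc4: +16 =814
r79=1001111 pc5: +32 =846
r80=1010000 pc2: +4 =850
r81=1010001 pc3: +8 =858
r82=1010010 pc3: +8 =866
r83=1010011 pc4: +16 =882
r84=1010100 pc3: +8 =890
r85=1010101 pc4: +16 =906
r86=1010110 pc4: +16 =922
r87=1010111 pc5: +32 =954
r88=1011000 pc3: +8 =962
r89=1011001 pc4: +16 =978
r90=1011010 pc4: +16 =994
r91=1011011 pc5: +32 =1026
r92=1011100 pc4: +16 =1042
r93=1011101 pc5: +32 =1074
r94=1011110 pc5: +32 =1106
r95=1011111 pc6: +64 =1170
r96=1100000 pc2: +4 =1174
r97=1100001 pc3: +8 =1182
r98=1100010 pc3: +8 =1190
r99=1100011 pc4: +16 =1206
r100=1100100 pc3: +8 =1214
r101=1100101 pc4: +16 =1230
r102=1100110 pc4: +16 =1246
r103=1100111 pc5: +32 =1278
r104=1101000 pc3: +8 =1286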